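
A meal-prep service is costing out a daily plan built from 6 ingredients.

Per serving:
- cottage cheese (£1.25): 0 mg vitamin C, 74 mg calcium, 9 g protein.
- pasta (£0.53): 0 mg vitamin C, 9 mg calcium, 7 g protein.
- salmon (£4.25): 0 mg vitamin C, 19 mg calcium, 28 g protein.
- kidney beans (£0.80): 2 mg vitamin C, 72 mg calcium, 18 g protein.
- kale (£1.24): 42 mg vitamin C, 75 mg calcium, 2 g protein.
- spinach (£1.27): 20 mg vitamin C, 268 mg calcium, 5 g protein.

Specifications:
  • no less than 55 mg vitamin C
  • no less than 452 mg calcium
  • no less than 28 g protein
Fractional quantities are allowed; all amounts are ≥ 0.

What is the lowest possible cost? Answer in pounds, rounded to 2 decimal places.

£3.28

This is a linear program. Let x1 = servings of cottage cheese, x2 = servings of pasta, x3 = servings of salmon, x4 = servings of kidney beans, x5 = servings of kale, x6 = servings of spinach.
Minimise 1.25x1 + 0.53x2 + 4.25x3 + 0.8x4 + 1.24x5 + 1.27x6 with:
  2x4 + 42x5 + 20x6 ≥ 55   (vitamin C)
  74x1 + 9x2 + 19x3 + 72x4 + 75x5 + 268x6 ≥ 452   (calcium)
  9x1 + 7x2 + 28x3 + 18x4 + 2x5 + 5x6 ≥ 28   (protein)
  x1, x2, x3, x4, x5, x6 ≥ 0.
The cheapest feasible vertex uses only kidney beans, kale, spinach; cottage cheese, pasta, salmon are not used. There the vitamin C, calcium, protein constraints are tight.
Solving gives x4 = 1.15, x5 = 0.6908, x6 = 1.184.
Hence cost = 0.8·1.15 + 1.24·0.6908 + 1.27·1.184 = £3.2803.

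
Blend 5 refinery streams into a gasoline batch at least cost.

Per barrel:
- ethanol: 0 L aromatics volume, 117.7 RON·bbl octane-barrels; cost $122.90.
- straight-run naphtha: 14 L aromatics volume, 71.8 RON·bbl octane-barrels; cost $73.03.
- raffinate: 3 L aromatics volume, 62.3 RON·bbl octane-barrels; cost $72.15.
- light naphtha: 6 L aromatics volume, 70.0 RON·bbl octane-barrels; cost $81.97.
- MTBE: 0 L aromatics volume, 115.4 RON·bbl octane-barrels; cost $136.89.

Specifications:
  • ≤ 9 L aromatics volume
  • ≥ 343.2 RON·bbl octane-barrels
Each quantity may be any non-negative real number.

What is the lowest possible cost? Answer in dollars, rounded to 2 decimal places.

This is a linear program. Let x1 = barrels of ethanol, x2 = barrels of straight-run naphtha, x3 = barrels of raffinate, x4 = barrels of light naphtha, x5 = barrels of MTBE.
min 122.9x1 + 73.03x2 + 72.15x3 + 81.97x4 + 136.89x5 subject to:
  14x2 + 3x3 + 6x4 ≤ 9   (aromatics volume)
  117.7x1 + 71.8x2 + 62.3x3 + 70x4 + 115.4x5 ≥ 343.2   (octane-barrels)
  x1, x2, x3, x4, x5 ≥ 0.
The minimum-cost mix takes nothing from raffinate, light naphtha, MTBE — only ethanol, straight-run naphtha. Binding constraints: aromatics volume and octane-barrels.
Solving gives x1 = 2.5237, x2 = 0.64286.
Hence cost = 122.9·2.5237 + 73.03·0.64286 = $357.1108.

$357.11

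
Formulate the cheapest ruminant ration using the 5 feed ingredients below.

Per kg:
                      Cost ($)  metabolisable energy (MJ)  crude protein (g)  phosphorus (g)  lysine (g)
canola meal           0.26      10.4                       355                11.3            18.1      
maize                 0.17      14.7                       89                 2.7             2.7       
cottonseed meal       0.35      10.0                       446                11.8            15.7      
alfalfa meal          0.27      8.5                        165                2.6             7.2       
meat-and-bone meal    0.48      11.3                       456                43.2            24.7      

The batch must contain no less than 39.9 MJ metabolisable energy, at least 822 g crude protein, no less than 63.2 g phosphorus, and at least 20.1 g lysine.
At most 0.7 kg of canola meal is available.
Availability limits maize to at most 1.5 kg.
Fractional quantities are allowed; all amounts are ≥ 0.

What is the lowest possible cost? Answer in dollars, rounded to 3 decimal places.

$0.955

This is a linear program. Let x1 = kg of canola meal, x2 = kg of maize, x3 = kg of cottonseed meal, x4 = kg of alfalfa meal, x5 = kg of meat-and-bone meal.
Minimize 0.26x1 + 0.17x2 + 0.35x3 + 0.27x4 + 0.48x5 subject to:
  10.4x1 + 14.7x2 + 10x3 + 8.5x4 + 11.3x5 ≥ 39.9   (metabolisable energy)
  355x1 + 89x2 + 446x3 + 165x4 + 456x5 ≥ 822   (crude protein)
  11.3x1 + 2.7x2 + 11.8x3 + 2.6x4 + 43.2x5 ≥ 63.2   (phosphorus)
  18.1x1 + 2.7x2 + 15.7x3 + 7.2x4 + 24.7x5 ≥ 20.1   (lysine)
  x1 ≤ 0.7
  x2 ≤ 1.5
  x1, x2, x3, x4, x5 ≥ 0.
The minimum-cost mix takes nothing from cottonseed meal, alfalfa meal — only canola meal, maize, meat-and-bone meal. Binding constraints: metabolisable energy, phosphorus, the maize cap.
Solving gives x1 = 0.3194, x2 = 1.5, x5 = 1.286.
Objective = 0.26·0.3194 + 0.17·1.5 + 0.48·1.286 = 0.95532.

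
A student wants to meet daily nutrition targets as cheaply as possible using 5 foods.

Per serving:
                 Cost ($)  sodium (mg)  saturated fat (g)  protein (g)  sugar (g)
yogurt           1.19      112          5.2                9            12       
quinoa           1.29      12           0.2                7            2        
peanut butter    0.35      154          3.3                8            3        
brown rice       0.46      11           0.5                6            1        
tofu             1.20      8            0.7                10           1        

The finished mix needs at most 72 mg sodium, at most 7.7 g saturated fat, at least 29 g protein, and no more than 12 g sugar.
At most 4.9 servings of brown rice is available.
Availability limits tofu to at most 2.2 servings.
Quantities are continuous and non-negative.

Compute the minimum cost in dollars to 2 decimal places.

$2.19

Let x1 = servings of yogurt, x2 = servings of quinoa, x3 = servings of peanut butter, x4 = servings of brown rice, x5 = servings of tofu.
Minimise 1.19x1 + 1.29x2 + 0.35x3 + 0.46x4 + 1.2x5 with:
  112x1 + 12x2 + 154x3 + 11x4 + 8x5 ≤ 72   (sodium)
  5.2x1 + 0.2x2 + 3.3x3 + 0.5x4 + 0.7x5 ≤ 7.7   (saturated fat)
  9x1 + 7x2 + 8x3 + 6x4 + 10x5 ≥ 29   (protein)
  12x1 + 2x2 + 3x3 + 1x4 + 1x5 ≤ 12   (sugar)
  x4 ≤ 4.9
  x5 ≤ 2.2
  x1, x2, x3, x4, x5 ≥ 0.
The minimum-cost mix takes nothing from yogurt, quinoa, tofu — only peanut butter, brown rice. The sodium and protein requirements are met with equality.
That vertex is x3 = 0.1352, x4 = 4.653.
Total cost: 0.35·0.1352 + 0.46·4.653 = 2.1877.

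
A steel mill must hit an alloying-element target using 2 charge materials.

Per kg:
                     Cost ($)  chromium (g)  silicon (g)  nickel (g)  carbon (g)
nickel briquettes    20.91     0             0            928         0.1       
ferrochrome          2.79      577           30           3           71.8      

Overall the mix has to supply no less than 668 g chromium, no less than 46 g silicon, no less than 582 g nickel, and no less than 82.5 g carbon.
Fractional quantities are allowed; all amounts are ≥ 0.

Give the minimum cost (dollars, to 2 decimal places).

Let x1 = kg of nickel briquettes, x2 = kg of ferrochrome.
Minimize 20.91x1 + 2.79x2 with:
  577x2 ≥ 668   (chromium)
  30x2 ≥ 46   (silicon)
  928x1 + 3x2 ≥ 582   (nickel)
  0.1x1 + 71.8x2 ≥ 82.5   (carbon)
  x1, x2 ≥ 0.
Both inputs are positive at the optimum. There the silicon and nickel constraints are tight.
Solving gives x1 = 0.6222, x2 = 1.533.
Hence cost = 20.91·0.6222 + 2.79·1.533 = $17.2873.

$17.29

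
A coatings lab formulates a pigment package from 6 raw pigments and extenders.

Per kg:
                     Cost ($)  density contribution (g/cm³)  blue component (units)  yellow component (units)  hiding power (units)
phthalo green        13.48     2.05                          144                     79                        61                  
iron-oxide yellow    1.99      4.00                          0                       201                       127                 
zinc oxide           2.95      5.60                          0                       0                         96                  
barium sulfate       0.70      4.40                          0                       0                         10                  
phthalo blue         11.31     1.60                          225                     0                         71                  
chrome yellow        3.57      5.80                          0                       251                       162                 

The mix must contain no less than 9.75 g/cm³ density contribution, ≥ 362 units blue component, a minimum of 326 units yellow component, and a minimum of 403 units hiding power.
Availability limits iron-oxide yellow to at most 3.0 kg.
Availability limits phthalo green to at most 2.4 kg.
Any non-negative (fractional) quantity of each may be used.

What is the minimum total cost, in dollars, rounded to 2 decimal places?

Treat it as an LP. Let x1 = kg of phthalo green, x2 = kg of iron-oxide yellow, x3 = kg of zinc oxide, x4 = kg of barium sulfate, x5 = kg of phthalo blue, x6 = kg of chrome yellow.
Minimize 13.48x1 + 1.99x2 + 2.95x3 + 0.7x4 + 11.31x5 + 3.57x6 with:
  2.05x1 + 4x2 + 5.6x3 + 4.4x4 + 1.6x5 + 5.8x6 ≥ 9.75   (density contribution)
  144x1 + 225x5 ≥ 362   (blue component)
  79x1 + 201x2 + 251x6 ≥ 326   (yellow component)
  61x1 + 127x2 + 96x3 + 10x4 + 71x5 + 162x6 ≥ 403   (hiding power)
  x2 ≤ 3
  x1 ≤ 2.4
  x1, x2, x3, x4, x5, x6 ≥ 0.
At the optimum only iron-oxide yellow, phthalo blue are positive (phthalo green, zinc oxide, barium sulfate, chrome yellow = 0). The blue component and hiding power requirements are met with equality.
So iron-oxide yellow = 2.274 kg, phthalo blue = 1.609 kg.
Total cost: 1.99·2.274 + 11.31·1.609 = 22.7231.

$22.72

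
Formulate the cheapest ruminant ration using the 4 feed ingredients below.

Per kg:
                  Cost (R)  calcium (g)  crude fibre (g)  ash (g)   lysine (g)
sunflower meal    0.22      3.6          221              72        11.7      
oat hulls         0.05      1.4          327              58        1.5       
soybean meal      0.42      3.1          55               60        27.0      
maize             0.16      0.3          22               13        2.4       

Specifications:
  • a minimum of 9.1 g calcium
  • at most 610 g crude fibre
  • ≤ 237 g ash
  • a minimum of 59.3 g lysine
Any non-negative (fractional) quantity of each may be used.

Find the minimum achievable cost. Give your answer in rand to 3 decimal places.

Let x1 = kg of sunflower meal, x2 = kg of oat hulls, x3 = kg of soybean meal, x4 = kg of maize.
Minimise 0.22x1 + 0.05x2 + 0.42x3 + 0.16x4 with:
  3.6x1 + 1.4x2 + 3.1x3 + 0.3x4 ≥ 9.1   (calcium)
  221x1 + 327x2 + 55x3 + 22x4 ≤ 610   (crude fibre)
  72x1 + 58x2 + 60x3 + 13x4 ≤ 237   (ash)
  11.7x1 + 1.5x2 + 27x3 + 2.4x4 ≥ 59.3   (lysine)
  x1, x2, x3, x4 ≥ 0.
The optimal basis is {sunflower meal, soybean meal}; oat hulls, maize drop out. There the calcium and lysine constraints are tight.
So sunflower meal = 1.015 kg, soybean meal = 1.756 kg.
Total cost: 0.22·1.015 + 0.42·1.756 = 0.96082.

R0.961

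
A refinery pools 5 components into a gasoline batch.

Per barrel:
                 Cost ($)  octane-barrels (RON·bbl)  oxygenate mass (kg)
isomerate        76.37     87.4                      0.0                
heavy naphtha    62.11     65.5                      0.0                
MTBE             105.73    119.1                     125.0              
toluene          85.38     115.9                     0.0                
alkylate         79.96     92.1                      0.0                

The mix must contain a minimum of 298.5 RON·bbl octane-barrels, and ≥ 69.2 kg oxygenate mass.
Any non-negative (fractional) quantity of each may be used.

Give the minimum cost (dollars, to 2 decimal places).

$229.86

This is a linear program. Let x1 = barrels of isomerate, x2 = barrels of heavy naphtha, x3 = barrels of MTBE, x4 = barrels of toluene, x5 = barrels of alkylate.
min 76.37x1 + 62.11x2 + 105.73x3 + 85.38x4 + 79.96x5 subject to:
  87.4x1 + 65.5x2 + 119.1x3 + 115.9x4 + 92.1x5 ≥ 298.5   (octane-barrels)
  125x3 ≥ 69.2   (oxygenate mass)
  x1, x2, x3, x4, x5 ≥ 0.
At the optimum only MTBE, toluene are positive (isomerate, heavy naphtha, alkylate = 0). There the octane-barrels and oxygenate mass constraints are tight.
That vertex is x3 = 0.5536, x4 = 2.0066.
Hence cost = 105.73·0.5536 + 85.38·2.0066 = $229.8556.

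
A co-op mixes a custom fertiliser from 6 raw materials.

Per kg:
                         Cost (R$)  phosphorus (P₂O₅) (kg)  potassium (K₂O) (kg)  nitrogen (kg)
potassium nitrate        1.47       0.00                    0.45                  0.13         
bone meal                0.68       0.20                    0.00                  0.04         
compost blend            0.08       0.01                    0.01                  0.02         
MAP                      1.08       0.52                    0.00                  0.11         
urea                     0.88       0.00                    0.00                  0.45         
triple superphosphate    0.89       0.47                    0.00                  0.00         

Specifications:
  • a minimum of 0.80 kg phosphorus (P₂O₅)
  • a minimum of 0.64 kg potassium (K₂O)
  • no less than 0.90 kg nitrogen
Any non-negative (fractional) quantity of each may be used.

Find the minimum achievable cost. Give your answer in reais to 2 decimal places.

Treat it as an LP. Let x1 = kg of potassium nitrate, x2 = kg of bone meal, x3 = kg of compost blend, x4 = kg of MAP, x5 = kg of urea, x6 = kg of triple superphosphate.
Minimise 1.47x1 + 0.68x2 + 0.08x3 + 1.08x4 + 0.88x5 + 0.89x6 s.t.:
  0.2x2 + 0.01x3 + 0.52x4 + 0.47x6 ≥ 0.8   (phosphorus (P₂O₅))
  0.45x1 + 0.01x3 ≥ 0.64   (potassium (K₂O))
  0.13x1 + 0.04x2 + 0.02x3 + 0.11x4 + 0.45x5 ≥ 0.9   (nitrogen)
  x1, x2, x3, x4, x5, x6 ≥ 0.
At the optimum only potassium nitrate, compost blend, MAP are positive (bone meal, urea, triple superphosphate = 0). The phosphorus (P₂O₅), potassium (K₂O), nitrogen requirements are met with equality.
Optimal quantities: potassium nitrate = 0.6133 kg, compost blend = 36.4 kg, MAP = 0.8384 kg.
Hence cost = 1.47·0.6133 + 0.08·36.4 + 1.08·0.8384 = R$4.7190.

R$4.72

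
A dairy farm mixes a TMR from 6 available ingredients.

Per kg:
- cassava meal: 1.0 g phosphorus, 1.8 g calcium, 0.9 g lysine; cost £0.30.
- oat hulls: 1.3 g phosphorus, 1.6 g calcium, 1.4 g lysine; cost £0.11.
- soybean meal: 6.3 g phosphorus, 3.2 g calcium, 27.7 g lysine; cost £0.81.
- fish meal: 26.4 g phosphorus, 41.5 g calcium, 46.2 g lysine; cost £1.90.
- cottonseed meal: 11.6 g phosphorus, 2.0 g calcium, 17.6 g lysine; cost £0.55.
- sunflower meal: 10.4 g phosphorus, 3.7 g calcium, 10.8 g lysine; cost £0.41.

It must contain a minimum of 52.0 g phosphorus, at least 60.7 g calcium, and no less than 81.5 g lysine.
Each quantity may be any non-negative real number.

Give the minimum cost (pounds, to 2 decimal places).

Let x1 = kg of cassava meal, x2 = kg of oat hulls, x3 = kg of soybean meal, x4 = kg of fish meal, x5 = kg of cottonseed meal, x6 = kg of sunflower meal.
Minimize 0.3x1 + 0.11x2 + 0.81x3 + 1.9x4 + 0.55x5 + 0.41x6 with:
  1x1 + 1.3x2 + 6.3x3 + 26.4x4 + 11.6x5 + 10.4x6 ≥ 52   (phosphorus)
  1.8x1 + 1.6x2 + 3.2x3 + 41.5x4 + 2x5 + 3.7x6 ≥ 60.7   (calcium)
  0.9x1 + 1.4x2 + 27.7x3 + 46.2x4 + 17.6x5 + 10.8x6 ≥ 81.5   (lysine)
  x1, x2, x3, x4, x5, x6 ≥ 0.
The optimal basis is {fish meal, cottonseed meal, sunflower meal}; cassava meal, oat hulls, soybean meal drop out. There the phosphorus, calcium, lysine constraints are tight.
That vertex is x4 = 1.342, x5 = 0.4135, x6 = 1.133.
Objective = 1.9·1.342 + 0.55·0.4135 + 0.41·1.133 = 3.2418.

£3.24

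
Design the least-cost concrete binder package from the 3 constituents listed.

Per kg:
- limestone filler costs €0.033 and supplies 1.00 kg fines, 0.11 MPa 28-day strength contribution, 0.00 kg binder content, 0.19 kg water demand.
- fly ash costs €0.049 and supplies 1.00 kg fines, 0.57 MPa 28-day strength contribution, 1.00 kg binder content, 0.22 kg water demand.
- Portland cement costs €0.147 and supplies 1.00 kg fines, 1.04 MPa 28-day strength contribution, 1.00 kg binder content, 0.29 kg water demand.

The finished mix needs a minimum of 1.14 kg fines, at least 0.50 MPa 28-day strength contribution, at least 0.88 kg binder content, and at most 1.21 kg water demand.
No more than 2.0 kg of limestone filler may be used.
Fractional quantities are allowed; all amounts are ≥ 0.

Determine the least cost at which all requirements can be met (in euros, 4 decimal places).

€0.0517

Set it up as a linear program. Let x1 = kg of limestone filler, x2 = kg of fly ash, x3 = kg of Portland cement.
min 0.033x1 + 0.049x2 + 0.147x3 s.t.:
  1x1 + 1x2 + 1x3 ≥ 1.14   (fines)
  0.11x1 + 0.57x2 + 1.04x3 ≥ 0.5   (28-day strength contribution)
  1x2 + 1x3 ≥ 0.88   (binder content)
  0.19x1 + 0.22x2 + 0.29x3 ≤ 1.21   (water demand)
  x1 ≤ 2
  x1, x2, x3 ≥ 0.
The cheapest feasible vertex uses only limestone filler, fly ash; Portland cement is not used. Binding constraints: fines and binder content.
Optimal quantities: limestone filler = 0.26 kg, fly ash = 0.88 kg.
Objective = 0.033·0.26 + 0.049·0.88 = 0.051700.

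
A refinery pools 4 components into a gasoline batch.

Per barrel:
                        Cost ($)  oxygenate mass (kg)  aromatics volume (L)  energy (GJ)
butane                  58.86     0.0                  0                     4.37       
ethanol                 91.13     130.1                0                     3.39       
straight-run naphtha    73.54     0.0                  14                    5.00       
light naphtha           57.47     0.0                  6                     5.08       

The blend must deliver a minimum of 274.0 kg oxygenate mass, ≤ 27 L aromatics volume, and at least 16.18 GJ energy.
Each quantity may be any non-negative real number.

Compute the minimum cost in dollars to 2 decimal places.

$294.20

Set it up as a linear program. Let x1 = barrels of butane, x2 = barrels of ethanol, x3 = barrels of straight-run naphtha, x4 = barrels of light naphtha.
Minimize 58.86x1 + 91.13x2 + 73.54x3 + 57.47x4 s.t.:
  130.1x2 ≥ 274   (oxygenate mass)
  14x3 + 6x4 ≤ 27   (aromatics volume)
  4.37x1 + 3.39x2 + 5x3 + 5.08x4 ≥ 16.18   (energy)
  x1, x2, x3, x4 ≥ 0.
The cheapest feasible vertex uses only ethanol, light naphtha; butane, straight-run naphtha are not used. There the oxygenate mass and energy constraints are tight.
So ethanol = 2.1061 barrels, light naphtha = 1.7796 barrels.
Objective = 91.13·2.1061 + 57.47·1.7796 = 294.2025.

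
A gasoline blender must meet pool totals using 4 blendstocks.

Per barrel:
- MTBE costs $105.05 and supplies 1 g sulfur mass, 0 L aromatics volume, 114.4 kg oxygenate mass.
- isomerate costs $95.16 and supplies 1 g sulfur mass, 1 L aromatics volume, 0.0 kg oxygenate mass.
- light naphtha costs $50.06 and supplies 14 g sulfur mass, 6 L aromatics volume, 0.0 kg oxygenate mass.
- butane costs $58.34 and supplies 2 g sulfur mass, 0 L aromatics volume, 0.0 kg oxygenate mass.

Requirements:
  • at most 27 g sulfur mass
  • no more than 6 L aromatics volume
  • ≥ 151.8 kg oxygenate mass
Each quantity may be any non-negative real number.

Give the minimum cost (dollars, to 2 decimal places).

Let x1 = barrels of MTBE, x2 = barrels of isomerate, x3 = barrels of light naphtha, x4 = barrels of butane.
Minimize 105.05x1 + 95.16x2 + 50.06x3 + 58.34x4 with:
  1x1 + 1x2 + 14x3 + 2x4 ≤ 27   (sulfur mass)
  1x2 + 6x3 ≤ 6   (aromatics volume)
  114.4x1 ≥ 151.8   (oxygenate mass)
  x1, x2, x3, x4 ≥ 0.
The cheapest feasible vertex uses only MTBE; isomerate, light naphtha, butane are not used. The oxygenate mass requirement is met with equality.
Optimal quantities: MTBE = 1.3269 barrels.
Total cost: 105.05·1.3269 = 139.3908.

$139.39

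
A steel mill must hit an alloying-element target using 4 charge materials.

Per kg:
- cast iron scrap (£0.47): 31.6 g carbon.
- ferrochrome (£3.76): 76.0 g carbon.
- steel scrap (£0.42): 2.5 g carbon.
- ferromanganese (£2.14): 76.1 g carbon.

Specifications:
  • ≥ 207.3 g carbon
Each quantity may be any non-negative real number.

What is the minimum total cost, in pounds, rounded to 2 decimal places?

This is a linear program. Let x1 = kg of cast iron scrap, x2 = kg of ferrochrome, x3 = kg of steel scrap, x4 = kg of ferromanganese.
Minimize 0.47x1 + 3.76x2 + 0.42x3 + 2.14x4 subject to:
  31.6x1 + 76x2 + 2.5x3 + 76.1x4 ≥ 207.3   (carbon)
  x1, x2, x3, x4 ≥ 0.
At the optimum only cast iron scrap is positive (ferrochrome, steel scrap, ferromanganese = 0). Binding constraint: carbon.
So cast iron scrap = 6.56 kg.
Total cost: 0.47·6.56 = 3.0832.

£3.08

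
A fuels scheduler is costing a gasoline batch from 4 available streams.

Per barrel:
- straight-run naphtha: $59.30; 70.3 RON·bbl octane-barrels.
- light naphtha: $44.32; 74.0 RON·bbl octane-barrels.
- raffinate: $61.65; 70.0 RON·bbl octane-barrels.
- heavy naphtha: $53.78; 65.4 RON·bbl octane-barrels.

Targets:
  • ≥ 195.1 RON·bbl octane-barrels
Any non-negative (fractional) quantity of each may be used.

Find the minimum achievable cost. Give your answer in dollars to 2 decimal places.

Let x1 = barrels of straight-run naphtha, x2 = barrels of light naphtha, x3 = barrels of raffinate, x4 = barrels of heavy naphtha.
min 59.3x1 + 44.32x2 + 61.65x3 + 53.78x4 s.t.:
  70.3x1 + 74x2 + 70x3 + 65.4x4 ≥ 195.1   (octane-barrels)
  x1, x2, x3, x4 ≥ 0.
At the optimum only light naphtha is positive (straight-run naphtha, raffinate, heavy naphtha = 0). Binding constraint: octane-barrels.
Optimal quantities: light naphtha = 2.6365 barrels.
Hence cost = 44.32·2.6365 = $116.8497.

$116.85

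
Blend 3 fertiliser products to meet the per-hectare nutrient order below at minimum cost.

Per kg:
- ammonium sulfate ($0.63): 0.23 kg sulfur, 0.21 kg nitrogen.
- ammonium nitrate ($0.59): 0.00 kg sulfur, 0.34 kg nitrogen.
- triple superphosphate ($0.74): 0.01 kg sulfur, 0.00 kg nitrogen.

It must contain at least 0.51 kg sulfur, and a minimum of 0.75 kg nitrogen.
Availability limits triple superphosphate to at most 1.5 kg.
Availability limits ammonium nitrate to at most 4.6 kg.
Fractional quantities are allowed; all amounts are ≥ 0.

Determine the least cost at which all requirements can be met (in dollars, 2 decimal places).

Treat it as an LP. Let x1 = kg of ammonium sulfate, x2 = kg of ammonium nitrate, x3 = kg of triple superphosphate.
Minimise 0.63x1 + 0.59x2 + 0.74x3 with:
  0.23x1 + 0.01x3 ≥ 0.51   (sulfur)
  0.21x1 + 0.34x2 ≥ 0.75   (nitrogen)
  x3 ≤ 1.5
  x2 ≤ 4.6
  x1, x2, x3 ≥ 0.
At the optimum only ammonium sulfate, ammonium nitrate are positive (triple superphosphate = 0). The sulfur and nitrogen requirements are met with equality.
So ammonium sulfate = 2.217 kg, ammonium nitrate = 0.8363 kg.
Objective = 0.63·2.217 + 0.59·0.8363 = 1.8901.

$1.89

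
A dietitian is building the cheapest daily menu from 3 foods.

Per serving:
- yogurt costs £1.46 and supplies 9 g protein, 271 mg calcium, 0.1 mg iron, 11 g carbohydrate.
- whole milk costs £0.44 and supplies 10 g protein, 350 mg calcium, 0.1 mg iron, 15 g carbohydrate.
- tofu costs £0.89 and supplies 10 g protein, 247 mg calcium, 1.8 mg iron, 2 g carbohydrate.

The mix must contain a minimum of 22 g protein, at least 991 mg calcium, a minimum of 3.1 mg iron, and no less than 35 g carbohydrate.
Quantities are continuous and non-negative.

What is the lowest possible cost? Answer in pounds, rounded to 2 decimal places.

Treat it as an LP. Let x1 = servings of yogurt, x2 = servings of whole milk, x3 = servings of tofu.
min 1.46x1 + 0.44x2 + 0.89x3 s.t.:
  9x1 + 10x2 + 10x3 ≥ 22   (protein)
  271x1 + 350x2 + 247x3 ≥ 991   (calcium)
  0.1x1 + 0.1x2 + 1.8x3 ≥ 3.1   (iron)
  11x1 + 15x2 + 2x3 ≥ 35   (carbohydrate)
  x1, x2, x3 ≥ 0.
The minimum-cost mix takes nothing from yogurt — only whole milk, tofu. Binding constraints: iron and carbohydrate.
That vertex is x2 = 2.119, x3 = 1.604.
Total cost: 0.44·2.119 + 0.89·1.604 = 2.3599.

£2.36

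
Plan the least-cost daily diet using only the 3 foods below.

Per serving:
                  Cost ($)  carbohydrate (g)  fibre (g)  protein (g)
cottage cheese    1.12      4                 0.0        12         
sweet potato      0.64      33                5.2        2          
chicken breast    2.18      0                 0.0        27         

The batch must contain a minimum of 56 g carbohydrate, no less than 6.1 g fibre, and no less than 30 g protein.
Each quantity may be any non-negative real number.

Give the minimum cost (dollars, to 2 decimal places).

$3.23

This is a linear program. Let x1 = servings of cottage cheese, x2 = servings of sweet potato, x3 = servings of chicken breast.
min 1.12x1 + 0.64x2 + 2.18x3 s.t.:
  4x1 + 33x2 ≥ 56   (carbohydrate)
  5.2x2 ≥ 6.1   (fibre)
  12x1 + 2x2 + 27x3 ≥ 30   (protein)
  x1, x2, x3 ≥ 0.
The optimal basis is {sweet potato, chicken breast}; cottage cheese drops out. The carbohydrate and protein requirements are met with equality.
Solving gives x2 = 1.697, x3 = 0.9854.
Total cost: 0.64·1.697 + 2.18·0.9854 = 3.2343.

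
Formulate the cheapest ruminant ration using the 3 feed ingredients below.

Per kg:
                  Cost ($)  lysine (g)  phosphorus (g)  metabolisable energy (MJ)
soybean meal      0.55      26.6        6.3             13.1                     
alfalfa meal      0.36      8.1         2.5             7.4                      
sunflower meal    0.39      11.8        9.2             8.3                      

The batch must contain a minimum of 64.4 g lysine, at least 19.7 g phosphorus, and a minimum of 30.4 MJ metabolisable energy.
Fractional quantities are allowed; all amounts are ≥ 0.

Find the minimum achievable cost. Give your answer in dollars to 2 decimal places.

Let x1 = kg of soybean meal, x2 = kg of alfalfa meal, x3 = kg of sunflower meal.
Minimize 0.55x1 + 0.36x2 + 0.39x3 with:
  26.6x1 + 8.1x2 + 11.8x3 ≥ 64.4   (lysine)
  6.3x1 + 2.5x2 + 9.2x3 ≥ 19.7   (phosphorus)
  13.1x1 + 7.4x2 + 8.3x3 ≥ 30.4   (metabolisable energy)
  x1, x2, x3 ≥ 0.
The optimal basis is {soybean meal, sunflower meal}; alfalfa meal drops out. The lysine and phosphorus requirements are met with equality.
Optimal quantities: soybean meal = 2.113 kg, sunflower meal = 0.6943 kg.
Objective = 0.55·2.113 + 0.39·0.6943 = 1.4329.

$1.43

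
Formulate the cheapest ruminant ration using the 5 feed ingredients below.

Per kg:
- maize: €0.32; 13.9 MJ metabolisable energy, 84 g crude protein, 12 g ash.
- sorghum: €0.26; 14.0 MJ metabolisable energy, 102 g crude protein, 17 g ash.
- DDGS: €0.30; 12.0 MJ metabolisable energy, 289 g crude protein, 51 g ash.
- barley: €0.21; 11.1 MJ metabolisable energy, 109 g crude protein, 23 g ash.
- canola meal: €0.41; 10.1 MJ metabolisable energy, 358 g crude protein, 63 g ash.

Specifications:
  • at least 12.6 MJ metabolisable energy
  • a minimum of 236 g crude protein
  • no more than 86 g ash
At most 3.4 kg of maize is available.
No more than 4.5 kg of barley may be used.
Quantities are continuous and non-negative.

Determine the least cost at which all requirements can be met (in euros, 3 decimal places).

€0.286

Let x1 = kg of maize, x2 = kg of sorghum, x3 = kg of DDGS, x4 = kg of barley, x5 = kg of canola meal.
Minimise 0.32x1 + 0.26x2 + 0.3x3 + 0.21x4 + 0.41x5 subject to:
  13.9x1 + 14x2 + 12x3 + 11.1x4 + 10.1x5 ≥ 12.6   (metabolisable energy)
  84x1 + 102x2 + 289x3 + 109x4 + 358x5 ≥ 236   (crude protein)
  12x1 + 17x2 + 51x3 + 23x4 + 63x5 ≤ 86   (ash)
  x1 ≤ 3.4
  x4 ≤ 4.5
  x1, x2, x3, x4, x5 ≥ 0.
The cheapest feasible vertex uses only DDGS, barley; maize, sorghum, canola meal are not used. The metabolisable energy and crude protein requirements are met with equality.
That vertex is x3 = 0.6559, x4 = 0.426.
Cost = 0.3·0.6559 + 0.21·0.426 = 0.28623.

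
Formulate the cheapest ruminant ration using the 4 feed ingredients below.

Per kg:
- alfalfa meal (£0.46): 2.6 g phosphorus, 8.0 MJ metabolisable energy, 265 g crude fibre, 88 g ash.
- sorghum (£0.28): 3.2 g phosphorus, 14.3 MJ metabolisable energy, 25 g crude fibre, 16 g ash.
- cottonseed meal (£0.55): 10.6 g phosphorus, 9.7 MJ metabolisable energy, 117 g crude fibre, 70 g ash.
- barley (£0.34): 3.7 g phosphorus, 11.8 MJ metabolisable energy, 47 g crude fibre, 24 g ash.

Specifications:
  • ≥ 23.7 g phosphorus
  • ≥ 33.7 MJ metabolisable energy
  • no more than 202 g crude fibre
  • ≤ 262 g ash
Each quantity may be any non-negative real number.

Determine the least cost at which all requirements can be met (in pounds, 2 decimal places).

£1.89

Treat it as an LP. Let x1 = kg of alfalfa meal, x2 = kg of sorghum, x3 = kg of cottonseed meal, x4 = kg of barley.
min 0.46x1 + 0.28x2 + 0.55x3 + 0.34x4 with:
  2.6x1 + 3.2x2 + 10.6x3 + 3.7x4 ≥ 23.7   (phosphorus)
  8x1 + 14.3x2 + 9.7x3 + 11.8x4 ≥ 33.7   (metabolisable energy)
  265x1 + 25x2 + 117x3 + 47x4 ≤ 202   (crude fibre)
  88x1 + 16x2 + 70x3 + 24x4 ≤ 262   (ash)
  x1, x2, x3, x4 ≥ 0.
The optimal basis is {sorghum, cottonseed meal}; alfalfa meal, barley drop out. Binding constraints: phosphorus and crude fibre.
Optimal quantities: sorghum = 5.774 kg, cottonseed meal = 0.4927 kg.
Cost = 0.28·5.774 + 0.55·0.4927 = 1.8877.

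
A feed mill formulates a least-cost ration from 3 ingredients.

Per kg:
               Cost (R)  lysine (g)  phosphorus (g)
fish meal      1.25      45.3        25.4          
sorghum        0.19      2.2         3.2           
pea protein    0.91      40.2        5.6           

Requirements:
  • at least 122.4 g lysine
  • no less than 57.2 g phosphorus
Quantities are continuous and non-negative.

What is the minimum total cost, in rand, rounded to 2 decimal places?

Set it up as a linear program. Let x1 = kg of fish meal, x2 = kg of sorghum, x3 = kg of pea protein.
Minimise 1.25x1 + 0.19x2 + 0.91x3 subject to:
  45.3x1 + 2.2x2 + 40.2x3 ≥ 122.4   (lysine)
  25.4x1 + 3.2x2 + 5.6x3 ≥ 57.2   (phosphorus)
  x1, x2, x3 ≥ 0.
The optimal basis is {fish meal, pea protein}; sorghum drops out. Binding constraints: lysine and phosphorus.
Optimal quantities: fish meal = 2.103 kg, pea protein = 0.6747 kg.
Total cost: 1.25·2.103 + 0.91·0.6747 = 3.2427.

R3.24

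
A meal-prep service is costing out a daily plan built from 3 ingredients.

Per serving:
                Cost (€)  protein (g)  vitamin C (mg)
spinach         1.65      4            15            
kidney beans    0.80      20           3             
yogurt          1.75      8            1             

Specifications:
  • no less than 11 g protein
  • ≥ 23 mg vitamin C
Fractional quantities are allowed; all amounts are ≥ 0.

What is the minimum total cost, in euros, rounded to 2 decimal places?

Let x1 = servings of spinach, x2 = servings of kidney beans, x3 = servings of yogurt.
Minimise 1.65x1 + 0.8x2 + 1.75x3 subject to:
  4x1 + 20x2 + 8x3 ≥ 11   (protein)
  15x1 + 3x2 + 1x3 ≥ 23   (vitamin C)
  x1, x2, x3 ≥ 0.
The minimum-cost mix takes nothing from yogurt — only spinach, kidney beans. There the protein and vitamin C constraints are tight.
So spinach = 1.483 servings, kidney beans = 0.2535 servings.
Objective = 1.65·1.483 + 0.8·0.2535 = 2.6498.

€2.65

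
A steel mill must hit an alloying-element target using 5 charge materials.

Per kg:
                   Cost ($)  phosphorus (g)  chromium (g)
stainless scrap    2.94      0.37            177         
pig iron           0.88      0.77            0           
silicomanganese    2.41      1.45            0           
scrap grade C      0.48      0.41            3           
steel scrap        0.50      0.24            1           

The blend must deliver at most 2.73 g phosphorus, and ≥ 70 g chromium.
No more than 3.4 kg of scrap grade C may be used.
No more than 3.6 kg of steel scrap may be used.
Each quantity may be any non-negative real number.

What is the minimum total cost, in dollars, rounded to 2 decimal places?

Let x1 = kg of stainless scrap, x2 = kg of pig iron, x3 = kg of silicomanganese, x4 = kg of scrap grade C, x5 = kg of steel scrap.
Minimize 2.94x1 + 0.88x2 + 2.41x3 + 0.48x4 + 0.5x5 s.t.:
  0.37x1 + 0.77x2 + 1.45x3 + 0.41x4 + 0.24x5 ≤ 2.73   (phosphorus)
  177x1 + 3x4 + 1x5 ≥ 70   (chromium)
  x4 ≤ 3.4
  x5 ≤ 3.6
  x1, x2, x3, x4, x5 ≥ 0.
At the optimum only stainless scrap is positive (pig iron, silicomanganese, scrap grade C, steel scrap = 0). There the chromium constraint is tight.
Solving gives x1 = 0.3955.
Objective = 2.94·0.3955 = 1.1628.

$1.16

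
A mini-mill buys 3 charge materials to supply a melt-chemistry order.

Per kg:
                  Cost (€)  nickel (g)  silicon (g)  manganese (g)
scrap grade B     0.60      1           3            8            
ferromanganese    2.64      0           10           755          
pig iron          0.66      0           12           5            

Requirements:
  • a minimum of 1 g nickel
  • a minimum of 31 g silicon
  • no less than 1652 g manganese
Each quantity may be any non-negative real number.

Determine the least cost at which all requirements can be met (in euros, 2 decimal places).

Set it up as a linear program. Let x1 = kg of scrap grade B, x2 = kg of ferromanganese, x3 = kg of pig iron.
Minimise 0.6x1 + 2.64x2 + 0.66x3 with:
  1x1 ≥ 1   (nickel)
  3x1 + 10x2 + 12x3 ≥ 31   (silicon)
  8x1 + 755x2 + 5x3 ≥ 1652   (manganese)
  x1, x2, x3 ≥ 0.
All 3 inputs are positive at the optimum. There the nickel, silicon, manganese constraints are tight.
Optimal quantities: scrap grade B = 1 kg, ferromanganese = 2.174 kg, pig iron = 0.5216 kg.
Objective = 0.6·1 + 2.64·2.174 + 0.66·0.5216 = 6.6836.

€6.68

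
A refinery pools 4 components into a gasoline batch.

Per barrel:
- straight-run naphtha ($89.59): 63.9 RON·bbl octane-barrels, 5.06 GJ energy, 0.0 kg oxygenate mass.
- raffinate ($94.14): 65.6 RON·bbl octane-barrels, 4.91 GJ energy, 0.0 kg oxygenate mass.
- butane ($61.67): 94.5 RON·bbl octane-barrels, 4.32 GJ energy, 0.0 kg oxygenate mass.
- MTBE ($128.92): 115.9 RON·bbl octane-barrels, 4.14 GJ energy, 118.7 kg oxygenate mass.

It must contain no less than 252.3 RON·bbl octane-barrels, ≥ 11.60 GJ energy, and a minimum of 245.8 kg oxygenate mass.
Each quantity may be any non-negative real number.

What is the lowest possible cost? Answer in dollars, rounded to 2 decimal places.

Let x1 = barrels of straight-run naphtha, x2 = barrels of raffinate, x3 = barrels of butane, x4 = barrels of MTBE.
Minimize 89.59x1 + 94.14x2 + 61.67x3 + 128.92x4 s.t.:
  63.9x1 + 65.6x2 + 94.5x3 + 115.9x4 ≥ 252.3   (octane-barrels)
  5.06x1 + 4.91x2 + 4.32x3 + 4.14x4 ≥ 11.6   (energy)
  118.7x4 ≥ 245.8   (oxygenate mass)
  x1, x2, x3, x4 ≥ 0.
The minimum-cost mix takes nothing from straight-run naphtha, raffinate — only butane, MTBE. Binding constraints: energy and oxygenate mass.
So butane = 0.7007 barrels, MTBE = 2.0708 barrels.
Total cost: 61.67·0.7007 + 128.92·2.0708 = 310.1797.

$310.18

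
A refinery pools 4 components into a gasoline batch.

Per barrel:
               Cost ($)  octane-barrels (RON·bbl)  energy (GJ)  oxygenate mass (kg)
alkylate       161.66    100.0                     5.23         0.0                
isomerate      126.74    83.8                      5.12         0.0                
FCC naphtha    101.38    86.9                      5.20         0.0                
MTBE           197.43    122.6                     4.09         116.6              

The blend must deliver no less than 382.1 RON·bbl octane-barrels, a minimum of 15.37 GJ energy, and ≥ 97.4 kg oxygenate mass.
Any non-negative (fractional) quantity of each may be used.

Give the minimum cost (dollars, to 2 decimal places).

$491.21

Let x1 = barrels of alkylate, x2 = barrels of isomerate, x3 = barrels of FCC naphtha, x4 = barrels of MTBE.
Minimise 161.66x1 + 126.74x2 + 101.38x3 + 197.43x4 s.t.:
  100x1 + 83.8x2 + 86.9x3 + 122.6x4 ≥ 382.1   (octane-barrels)
  5.23x1 + 5.12x2 + 5.2x3 + 4.09x4 ≥ 15.37   (energy)
  116.6x4 ≥ 97.4   (oxygenate mass)
  x1, x2, x3, x4 ≥ 0.
The optimal basis is {FCC naphtha, MTBE}; alkylate, isomerate drop out. Binding constraints: octane-barrels and oxygenate mass.
Solving gives x3 = 3.2185, x4 = 0.83533.
Cost = 101.38·3.2185 + 197.43·0.83533 = 491.2107.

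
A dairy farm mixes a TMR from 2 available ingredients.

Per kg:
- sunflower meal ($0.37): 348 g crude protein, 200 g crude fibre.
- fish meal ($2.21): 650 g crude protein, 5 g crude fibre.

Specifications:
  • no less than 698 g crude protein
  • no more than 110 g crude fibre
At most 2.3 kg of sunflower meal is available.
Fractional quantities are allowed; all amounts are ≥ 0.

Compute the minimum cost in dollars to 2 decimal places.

Let x1 = kg of sunflower meal, x2 = kg of fish meal.
Minimize 0.37x1 + 2.21x2 subject to:
  348x1 + 650x2 ≥ 698   (crude protein)
  200x1 + 5x2 ≤ 110   (crude fibre)
  x1 ≤ 2.3
  x1, x2 ≥ 0.
Both inputs are positive at the optimum. Binding constraints: crude protein and crude fibre.
So sunflower meal = 0.5303 kg, fish meal = 0.79 kg.
Cost = 0.37·0.5303 + 2.21·0.79 = 1.9421.

$1.94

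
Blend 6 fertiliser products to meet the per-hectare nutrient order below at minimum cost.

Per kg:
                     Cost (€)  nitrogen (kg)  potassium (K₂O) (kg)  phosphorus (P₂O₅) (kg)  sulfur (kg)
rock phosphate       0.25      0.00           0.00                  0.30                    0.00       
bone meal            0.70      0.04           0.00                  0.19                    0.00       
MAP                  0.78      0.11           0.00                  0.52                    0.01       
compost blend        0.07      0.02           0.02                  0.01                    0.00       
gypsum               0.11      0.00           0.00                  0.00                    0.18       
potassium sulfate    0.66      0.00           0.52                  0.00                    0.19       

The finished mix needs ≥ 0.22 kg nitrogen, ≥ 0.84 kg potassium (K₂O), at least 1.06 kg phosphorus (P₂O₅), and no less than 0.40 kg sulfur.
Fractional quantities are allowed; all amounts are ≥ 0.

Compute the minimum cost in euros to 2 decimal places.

€2.45

Let x1 = kg of rock phosphate, x2 = kg of bone meal, x3 = kg of MAP, x4 = kg of compost blend, x5 = kg of gypsum, x6 = kg of potassium sulfate.
Minimize 0.25x1 + 0.7x2 + 0.78x3 + 0.07x4 + 0.11x5 + 0.66x6 subject to:
  0.04x2 + 0.11x3 + 0.02x4 ≥ 0.22   (nitrogen)
  0.02x4 + 0.52x6 ≥ 0.84   (potassium (K₂O))
  0.3x1 + 0.19x2 + 0.52x3 + 0.01x4 ≥ 1.06   (phosphorus (P₂O₅))
  0.01x3 + 0.18x5 + 0.19x6 ≥ 0.4   (sulfur)
  x1, x2, x3, x4, x5, x6 ≥ 0.
The optimal basis is {rock phosphate, compost blend, gypsum, potassium sulfate}; bone meal, MAP drop out. Binding constraints: nitrogen, potassium (K₂O), phosphorus (P₂O₅), sulfur.
Solving gives x1 = 3.167, x4 = 11, x5 = 0.9637, x6 = 1.192.
Cost = 0.25·3.167 + 0.07·11 + 0.11·0.9637 + 0.66·1.192 = 2.4545.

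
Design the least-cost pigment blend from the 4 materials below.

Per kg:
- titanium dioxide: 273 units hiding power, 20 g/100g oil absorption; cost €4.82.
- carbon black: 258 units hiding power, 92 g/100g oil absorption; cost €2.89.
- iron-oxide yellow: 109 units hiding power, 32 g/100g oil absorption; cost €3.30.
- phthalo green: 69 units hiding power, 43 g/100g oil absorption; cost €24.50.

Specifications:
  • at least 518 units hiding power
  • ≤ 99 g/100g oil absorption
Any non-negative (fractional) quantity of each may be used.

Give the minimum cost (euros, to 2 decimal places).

This is a linear program. Let x1 = kg of titanium dioxide, x2 = kg of carbon black, x3 = kg of iron-oxide yellow, x4 = kg of phthalo green.
Minimise 4.82x1 + 2.89x2 + 3.3x3 + 24.5x4 with:
  273x1 + 258x2 + 109x3 + 69x4 ≥ 518   (hiding power)
  20x1 + 92x2 + 32x3 + 43x4 ≤ 99   (oil absorption)
  x1, x2, x3, x4 ≥ 0.
The optimal basis is {titanium dioxide, carbon black}; iron-oxide yellow, phthalo green drop out. The hiding power and oil absorption requirements are met with equality.
That vertex is x1 = 1.108, x2 = 0.8352.
Objective = 4.82·1.108 + 2.89·0.8352 = 7.7543.

€7.75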